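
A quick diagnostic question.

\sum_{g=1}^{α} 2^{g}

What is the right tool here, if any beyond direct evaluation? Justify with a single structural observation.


Technique: the geometric series formula — the ratio of consecutive terms is the constant 2, independent of the index — a geometric sum.


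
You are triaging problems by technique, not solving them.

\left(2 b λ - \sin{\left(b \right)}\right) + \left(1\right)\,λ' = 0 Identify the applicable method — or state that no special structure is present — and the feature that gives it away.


Verdict: a linear integrating factor — the equation is linear in λ with coefficient 2 b; multiplying by the integrating factor exp(∫2 b) makes the left side a perfect derivative.


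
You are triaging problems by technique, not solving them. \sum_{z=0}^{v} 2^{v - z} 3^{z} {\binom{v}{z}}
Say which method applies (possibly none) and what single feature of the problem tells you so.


Method: the binomial theorem — the binomial coefficients weight matched powers of 3 and 2, which is exactly the expansion of a binomial power.


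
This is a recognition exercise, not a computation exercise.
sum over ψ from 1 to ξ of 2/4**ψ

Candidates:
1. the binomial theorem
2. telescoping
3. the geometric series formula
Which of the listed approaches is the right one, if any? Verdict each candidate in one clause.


Diagnosis: the geometric series formula — consecutive terms stand in a fixed index-free ratio — the geometric sum formula closes it.
- the binomial theorem — no binomial coefficients pair up with complementary powers here.
- telescoping: the summand is not presented as a shifted difference — a telescoping rewrite may exist, but the displayed structure does not offer one.
- the geometric series formula — applicable, and directly so.


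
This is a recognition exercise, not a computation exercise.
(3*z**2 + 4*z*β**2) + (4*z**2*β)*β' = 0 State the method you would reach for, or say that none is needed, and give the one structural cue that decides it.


Technique: the exact-equation method — equality of cross partials is the green light — assemble the potential function term by term.


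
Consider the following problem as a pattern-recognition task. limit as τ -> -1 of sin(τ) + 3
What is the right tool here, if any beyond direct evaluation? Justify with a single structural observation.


Diagnosis: no special technique — no denominator vanishes and nothing blows up at -1: direct substitution is the whole computation.


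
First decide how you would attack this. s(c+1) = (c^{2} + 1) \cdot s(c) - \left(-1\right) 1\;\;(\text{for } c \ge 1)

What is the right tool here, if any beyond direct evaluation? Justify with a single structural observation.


Best approach: a summation factor — it is first-order linear but the coefficient c^{2} + 1 depends on the index, so multiply through by a summation factor to telescope it.


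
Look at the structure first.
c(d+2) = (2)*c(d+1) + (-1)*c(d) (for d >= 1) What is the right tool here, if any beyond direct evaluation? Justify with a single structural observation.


Verdict: the characteristic-root method — the recurrence is linear and homogeneous with constant coefficients, so the ansatz r^d turns it into a polynomial equation for r.


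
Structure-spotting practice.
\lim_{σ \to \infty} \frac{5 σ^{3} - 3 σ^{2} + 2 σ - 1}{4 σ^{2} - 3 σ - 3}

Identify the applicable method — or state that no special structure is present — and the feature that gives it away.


Best approach: dominant-term comparison — at large σ only the top-degree terms survive; compare the leading terms and the limit falls out. As a single quotient, the ∞/∞ shape would yield to repeated differentiation as well — the growth comparison gets there in one look.


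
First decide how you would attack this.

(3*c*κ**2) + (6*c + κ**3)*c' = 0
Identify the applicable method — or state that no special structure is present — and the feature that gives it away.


Technique: the exact-equation method — the compatibility test passes: the c-derivative of 3*c*κ**2 matches the κ-derivative of 6*c + κ**3, so integrate a potential.


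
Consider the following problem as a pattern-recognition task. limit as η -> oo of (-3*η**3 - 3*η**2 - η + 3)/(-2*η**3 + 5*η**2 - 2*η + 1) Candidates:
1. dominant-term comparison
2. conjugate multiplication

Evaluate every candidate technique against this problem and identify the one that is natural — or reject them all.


Diagnosis: dominant-term comparison — at large η only the top-degree terms survive; compare the leading terms and the limit falls out.
- dominant-term comparison — applicable, and directly so.
- conjugate multiplication — there are no radicals in tension whose conjugate would simplify matters.


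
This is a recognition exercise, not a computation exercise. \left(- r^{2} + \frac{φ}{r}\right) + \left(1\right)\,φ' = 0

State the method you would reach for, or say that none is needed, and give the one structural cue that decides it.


Best approach: a linear integrating factor — linear in the unknown with genuine forcing: multiply through by the exponential of the integrated coefficient and the left side closes into one derivative.


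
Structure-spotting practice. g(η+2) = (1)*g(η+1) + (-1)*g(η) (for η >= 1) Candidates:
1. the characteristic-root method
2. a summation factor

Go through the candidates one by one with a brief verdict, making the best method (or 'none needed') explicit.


Verdict: the characteristic-root method — the recurrence is linear and homogeneous with constant coefficients, so the ansatz r^η turns it into a polynomial equation for r.
- the characteristic-root method — yes, a natural case for it.
- a summation factor: the recurrence reaches back more than one step, outside the first-order family a summation factor normalizes.


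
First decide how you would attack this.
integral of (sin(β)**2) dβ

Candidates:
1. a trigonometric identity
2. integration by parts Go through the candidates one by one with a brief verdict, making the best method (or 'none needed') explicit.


Verdict: a trigonometric identity — sin(β)**2 is an even power — the power-reduction identity rewrites it into first-degree cosines.
- a trigonometric identity: applies; the problem has the shape this method handles.
- integration by parts: not the fit here: there is no polynomial factor to ladder down — parts can still close the trigonometric product by recursion, though the identity rewrite is the direct route.


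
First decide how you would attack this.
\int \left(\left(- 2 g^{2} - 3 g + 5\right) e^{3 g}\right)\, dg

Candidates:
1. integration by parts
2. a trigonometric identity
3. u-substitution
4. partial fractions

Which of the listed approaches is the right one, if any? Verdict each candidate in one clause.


Technique: integration by parts — a polynomial - 2 g^{2} - 3 g + 5 against the kernel e^{3 g} is the signature bounded-ladder case for integration by parts.
- integration by parts: a fit — the right tool for this form.
- a trigonometric identity: with no trigonometric functions present, identity rewriting has no target.
- u-substitution — no subexpression of the integrand pairs with its own derivative as a factor — individual terms may offer their own substitutions, but any change of variable covering the whole integral would have to be constructed from outside the expression.
- partial fractions — there is no rational-function structure to decompose.


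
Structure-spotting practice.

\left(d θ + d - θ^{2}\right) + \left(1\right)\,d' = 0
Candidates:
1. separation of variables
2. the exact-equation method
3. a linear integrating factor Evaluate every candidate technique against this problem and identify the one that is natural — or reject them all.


Technique: a linear integrating factor — linear in the unknown with genuine forcing: multiply through by the exponential of the integrated coefficient and the left side closes into one derivative.
- separation of variables — no division isolates the independent variable from the unknown.
- the exact-equation method — the cross partial derivatives disagree, so no single potential exists.
- a linear integrating factor: a fit — the right tool for this form.


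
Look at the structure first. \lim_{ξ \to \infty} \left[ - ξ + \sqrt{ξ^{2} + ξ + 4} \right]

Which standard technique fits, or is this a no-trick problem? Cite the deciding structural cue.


Technique: conjugate multiplication — the difference \sqrt{ξ^{2} + ξ + 4} - ξ is an ∞ − ∞ stalemate; its conjugate partner breaks the tie.


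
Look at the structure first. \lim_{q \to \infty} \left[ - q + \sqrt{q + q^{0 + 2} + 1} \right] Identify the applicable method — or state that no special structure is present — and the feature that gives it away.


Best approach: conjugate multiplication — this difference gives up after one conjugate multiplication — the radical structure cancels against its conjugate.


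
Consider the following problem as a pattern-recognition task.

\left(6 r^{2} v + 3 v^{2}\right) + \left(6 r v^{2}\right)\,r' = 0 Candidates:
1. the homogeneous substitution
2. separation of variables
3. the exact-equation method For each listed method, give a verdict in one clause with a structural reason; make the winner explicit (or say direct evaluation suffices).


Verdict: the exact-equation method — 6 r^{2} v + 3 v^{2} and 6 r v^{2} pass the exactness check on the nose, so no integrating factor in v or r is needed at all.
- the homogeneous substitution — the slope does not depend on the ratio of the variables alone.
- separation of variables: the two dependences are entangled, not a clean product of one-variable pieces.
- the exact-equation method — a fit — the right tool for this form.


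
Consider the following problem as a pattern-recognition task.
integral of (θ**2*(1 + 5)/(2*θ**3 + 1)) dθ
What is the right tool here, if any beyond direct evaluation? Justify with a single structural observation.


Verdict: u-substitution — collected, the integrand has one factor that is, up to a constant, the derivative of an inner expression the rest depends on — substitute for that inner expression.


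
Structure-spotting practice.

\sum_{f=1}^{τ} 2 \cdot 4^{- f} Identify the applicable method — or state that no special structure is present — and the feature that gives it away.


Method: the geometric series formula — consecutive terms stand in a fixed index-free ratio — the geometric sum formula closes it.


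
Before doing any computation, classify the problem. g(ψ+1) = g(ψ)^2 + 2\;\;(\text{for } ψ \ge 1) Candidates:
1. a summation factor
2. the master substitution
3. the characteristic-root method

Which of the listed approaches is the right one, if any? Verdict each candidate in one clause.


Verdict: no special technique — each new value is a nonlinear function of earlier ones — scaling arguments and superposition both fail.
- a summation factor: no summation factor applies — the rule is not linear in the sequence values.
- the master substitution — this is shift-type recursion, outside the divide-and-conquer template.
- the characteristic-root method — the recursion is nonlinear in the sequence values, so no linear-modes ansatz applies.


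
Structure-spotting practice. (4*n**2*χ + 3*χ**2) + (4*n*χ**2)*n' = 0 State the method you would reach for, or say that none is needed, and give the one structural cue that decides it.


Diagnosis: the exact-equation method — 4*n**2*χ + 3*χ**2 and 4*n*χ**2 pass the exactness check on the nose, so no integrating factor in χ or n is needed at all.


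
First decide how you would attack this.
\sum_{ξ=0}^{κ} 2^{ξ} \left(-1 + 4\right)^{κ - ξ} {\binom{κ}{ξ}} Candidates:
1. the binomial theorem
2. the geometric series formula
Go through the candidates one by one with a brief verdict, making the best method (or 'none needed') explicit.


Method: the binomial theorem — the summand is term ξ of a binomial expansion in 2 and (-1 + 4); the whole sum is a single power.
- the binomial theorem: applies; the problem has the shape this method handles.
- the geometric series formula — dividing successive terms gives an index-dependent quantity, not a constant.


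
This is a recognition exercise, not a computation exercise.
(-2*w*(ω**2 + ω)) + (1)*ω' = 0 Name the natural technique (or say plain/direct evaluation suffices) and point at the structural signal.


Best approach: separation of variables — all dependence on the two variables factors apart, the defining separable shape. Rearranged, this also fits the Bernoulli template directly; separation reads the product structure as given.


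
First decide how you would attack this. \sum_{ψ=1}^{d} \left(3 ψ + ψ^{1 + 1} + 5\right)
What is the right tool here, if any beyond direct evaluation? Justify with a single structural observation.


Method: no special technique — constant-multiple powers of ψ with no cancellation partners and no common ratio — use the standard power-sum formulas.


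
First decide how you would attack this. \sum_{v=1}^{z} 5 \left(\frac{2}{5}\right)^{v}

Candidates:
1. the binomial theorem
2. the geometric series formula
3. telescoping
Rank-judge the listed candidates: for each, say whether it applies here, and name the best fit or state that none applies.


Technique: the geometric series formula — the ratio of consecutive terms is the constant \frac{2}{5}, independent of the index — a geometric sum.
- the binomial theorem: there is no pair of bases whose matched powers would reassemble into a single binomial power.
- the geometric series formula — yes, a natural case for it.
- telescoping — writing out consecutive terms as given produces no pairwise cancellation.


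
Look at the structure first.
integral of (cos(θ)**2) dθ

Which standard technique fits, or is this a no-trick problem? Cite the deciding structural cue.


Method: a trigonometric identity — cos(θ)**2 calls for power reduction: rewrite via double angles before any antiderivative is attempted.


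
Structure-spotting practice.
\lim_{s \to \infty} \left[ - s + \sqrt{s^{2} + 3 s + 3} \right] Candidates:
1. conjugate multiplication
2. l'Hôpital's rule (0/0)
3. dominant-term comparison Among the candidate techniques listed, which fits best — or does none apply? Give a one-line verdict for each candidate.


Best approach: conjugate multiplication — \sqrt{s^{2} + 3 s + 3} and s both blow up, but their difference is tame once the conjugate rationalizes it.
- conjugate multiplication — applicable, and directly so.
- l'Hôpital's rule (0/0) — substitution produces ∞ − ∞ rather than a vanishing quotient; the rule needs a 0/0 ratio to act on.
- dominant-term comparison: no ranking of term growth rates resolves the limit here.


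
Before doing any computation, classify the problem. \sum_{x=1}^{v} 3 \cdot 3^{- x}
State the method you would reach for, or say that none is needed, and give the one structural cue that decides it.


Diagnosis: the geometric series formula — consecutive terms stand in a fixed index-free ratio — the geometric sum formula closes it.


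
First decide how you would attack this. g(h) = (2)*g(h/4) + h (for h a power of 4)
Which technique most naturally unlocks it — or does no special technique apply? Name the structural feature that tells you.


Best approach: the master substitution — the argument h/4 divides the index by 4; the standard h = 4^m substitution converts it to a constant-shift recurrence.


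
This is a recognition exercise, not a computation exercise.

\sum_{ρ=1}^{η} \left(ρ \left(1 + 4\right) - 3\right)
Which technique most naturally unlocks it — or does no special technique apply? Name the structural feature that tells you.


Verdict: no special technique — this is bookkeeping, not technique: standard formulas for sums of constant-multiple powers of ρ apply termwise.


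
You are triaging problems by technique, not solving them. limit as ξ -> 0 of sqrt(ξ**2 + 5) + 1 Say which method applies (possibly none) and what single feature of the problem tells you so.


Diagnosis: no special technique — no zero denominators, no indeterminate clash at 0 — substitute and read off the value.


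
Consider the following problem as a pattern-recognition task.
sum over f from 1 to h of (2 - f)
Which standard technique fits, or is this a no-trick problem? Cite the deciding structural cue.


Diagnosis: no special technique — the summand is a plain polynomial in f (expanding first if it arrives factored); standard power-sum formulas evaluate it term by term.


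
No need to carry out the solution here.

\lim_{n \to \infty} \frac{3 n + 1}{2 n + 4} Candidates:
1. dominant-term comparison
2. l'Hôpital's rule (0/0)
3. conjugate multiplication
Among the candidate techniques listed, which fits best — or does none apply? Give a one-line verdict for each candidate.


Verdict: dominant-term comparison — at large n only the top-degree terms survive; compare the leading terms and the limit falls out.
- dominant-term comparison: yes, a natural case for it.
- l'Hôpital's rule (0/0) — no 0/0 form appears: written as one quotient, top and bottom both grow without bound, and the ratio is decided by their leading terms.
- conjugate multiplication: no divergent radical difference is present for a conjugate pair to cancel.


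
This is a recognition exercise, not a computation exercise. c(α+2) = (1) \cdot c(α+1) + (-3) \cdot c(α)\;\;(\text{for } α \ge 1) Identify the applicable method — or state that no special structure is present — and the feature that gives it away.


Method: the characteristic-root method — linear, homogeneous, constant coefficients: solutions of the form r^α exist — find the roots of the characteristic polynomial.


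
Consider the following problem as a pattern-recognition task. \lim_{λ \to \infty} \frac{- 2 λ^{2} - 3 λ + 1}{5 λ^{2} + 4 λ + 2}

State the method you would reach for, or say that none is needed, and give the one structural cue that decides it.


Best approach: dominant-term comparison — divide by the highest power of λ present: lower-order terms vanish and the dominant ratio remains. Differentiating the expression as a single quotient would eventually settle it as well; matching dominant growth settles it immediately.


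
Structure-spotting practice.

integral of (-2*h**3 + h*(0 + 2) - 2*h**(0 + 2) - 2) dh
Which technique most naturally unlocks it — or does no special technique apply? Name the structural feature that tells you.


Technique: no special technique — nothing composite, nothing rational, nothing trigonometric — each constant-multiple power of h integrates by the power rule alone.


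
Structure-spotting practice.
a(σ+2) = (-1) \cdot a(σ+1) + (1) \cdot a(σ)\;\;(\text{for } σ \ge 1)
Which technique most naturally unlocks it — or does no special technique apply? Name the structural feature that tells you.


Diagnosis: the characteristic-root method — this is the constant-coefficient homogeneous case — the whole solution in σ reduces to a polynomial's roots.


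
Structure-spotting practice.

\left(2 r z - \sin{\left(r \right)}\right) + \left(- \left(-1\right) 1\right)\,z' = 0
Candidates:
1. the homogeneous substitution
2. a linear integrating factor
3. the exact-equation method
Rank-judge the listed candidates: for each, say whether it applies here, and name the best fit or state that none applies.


Verdict: a linear integrating factor — linear in the unknown with genuine forcing: multiply through by the exponential of the integrated coefficient and the left side closes into one derivative.
- the homogeneous substitution — the ratio of the variables does not determine the slope.
- a linear integrating factor: applicable, and directly so.
- the exact-equation method: the mixed partial derivatives differ, so the left side is not a total differential.


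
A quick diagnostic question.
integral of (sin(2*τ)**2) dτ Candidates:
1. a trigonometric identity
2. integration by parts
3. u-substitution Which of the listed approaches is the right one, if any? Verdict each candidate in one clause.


Best approach: a trigonometric identity — sin(2*τ)**2 calls for power reduction: rewrite via double angles before any antiderivative is attempted.
- a trigonometric identity: yes — fits the structure here.
- integration by parts: not the natural route: no polynomial-kernel product appears — a recursive parts reduction of the trigonometric product exists, but the identity rewrite is direct.
- u-substitution: no subexpression of the integrand serves as a whole-integral substitution inner — individual terms may offer their own, but none carries its derivative as a factor of the full integrand; a working change of variable would have to be constructed from outside the expression.


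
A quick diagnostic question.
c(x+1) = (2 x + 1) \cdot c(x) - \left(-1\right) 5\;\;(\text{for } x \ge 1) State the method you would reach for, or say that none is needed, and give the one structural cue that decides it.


Best approach: a summation factor — first-order linear but the coefficient 2 x + 1 moves with the index — divide by the cumulative product and telescope.


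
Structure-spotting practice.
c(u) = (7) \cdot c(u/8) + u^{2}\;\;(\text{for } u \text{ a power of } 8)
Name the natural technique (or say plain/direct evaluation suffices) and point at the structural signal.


Verdict: the master substitution — the argument shrinks by the factor 8, so measure the index on a logarithmic scale and the recursion becomes a shift.


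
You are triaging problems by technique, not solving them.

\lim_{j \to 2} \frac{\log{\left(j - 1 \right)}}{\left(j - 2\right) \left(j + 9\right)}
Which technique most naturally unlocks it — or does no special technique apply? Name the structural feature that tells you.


Method: l'Hôpital's rule (0/0) — numerator and denominator both vanish at 2 — a genuine 0/0 form, which is exactly when l'Hôpital applies. A local series expansion at the point resolves it as well; the rule is the packaged version of that step.


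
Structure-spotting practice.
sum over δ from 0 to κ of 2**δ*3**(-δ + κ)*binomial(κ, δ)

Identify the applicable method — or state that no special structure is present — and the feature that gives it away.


Diagnosis: the binomial theorem — the binomial coefficients weight matched powers of 2 and 3, which is exactly the expansion of a binomial power.


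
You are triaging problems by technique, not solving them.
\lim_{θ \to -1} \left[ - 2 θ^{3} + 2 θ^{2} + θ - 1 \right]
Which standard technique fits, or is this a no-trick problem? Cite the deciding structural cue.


Diagnosis: no special technique — no vanishing denominator and no indeterminate clash at the point — evaluation is immediate.


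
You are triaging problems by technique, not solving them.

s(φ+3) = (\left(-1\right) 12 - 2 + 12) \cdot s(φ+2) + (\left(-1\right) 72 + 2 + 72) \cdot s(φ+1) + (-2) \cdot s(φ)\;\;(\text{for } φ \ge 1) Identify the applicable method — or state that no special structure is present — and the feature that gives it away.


Diagnosis: the characteristic-root method — try a geometric ansatz r^φ: constant coefficients turn the recurrence into one polynomial equation in r.


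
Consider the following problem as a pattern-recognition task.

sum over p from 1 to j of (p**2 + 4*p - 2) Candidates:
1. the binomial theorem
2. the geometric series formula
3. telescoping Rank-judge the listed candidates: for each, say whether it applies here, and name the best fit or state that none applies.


Diagnosis: no special technique — no cancellation, no constant ratio, no binomial weights — just polynomial terms summed directly.
- the binomial theorem: there is no sum-raised-to-a-power identity hiding in these terms.
- the geometric series formula: the term-to-term ratio drifts with the index — the one thing the geometric formula cannot absorb.
- telescoping — neither a shifted-difference shape nor integer-spaced poles are present.


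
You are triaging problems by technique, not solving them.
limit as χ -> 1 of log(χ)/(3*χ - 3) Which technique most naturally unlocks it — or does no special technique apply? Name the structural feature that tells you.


Diagnosis: l'Hôpital's rule (0/0) — plug in 1: top and bottom both hit zero, so differentiate each and retry. The standard small-argument limits would also carry it; the rule is the systematic route.


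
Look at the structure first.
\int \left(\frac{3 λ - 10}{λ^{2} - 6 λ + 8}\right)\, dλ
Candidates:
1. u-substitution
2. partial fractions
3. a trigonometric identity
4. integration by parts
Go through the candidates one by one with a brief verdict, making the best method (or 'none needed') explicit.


Method: partial fractions — the denominator λ^{2} - 6 λ + 8 factors, so the quotient decomposes into elementary partial fractions term by term.
- u-substitution — no subexpression of the integrand serves as a whole-integral substitution inner — individual terms may offer their own, but none carries its derivative as a factor of the full integrand; a working change of variable would have to be constructed from outside the expression.
- partial fractions — applies; the problem has the shape this method handles.
- a trigonometric identity — there is no trigonometric structure at all — the integrand carries no sine or cosine to rewrite.
- integration by parts — the nonconstant-polynomial-times-standard-kernel pattern (an exp, sine, cosine, or logarithm partner) is absent.


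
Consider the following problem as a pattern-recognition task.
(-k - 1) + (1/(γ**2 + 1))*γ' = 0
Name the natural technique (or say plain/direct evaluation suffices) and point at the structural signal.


Diagnosis: separation of variables — solved for the derivative, the right side splits multiplicatively into a function of each variable alone — divide and integrate each side. One could also solve this as an exact equation; with each coefficient in its own variable, separating is the same work with fewer steps.


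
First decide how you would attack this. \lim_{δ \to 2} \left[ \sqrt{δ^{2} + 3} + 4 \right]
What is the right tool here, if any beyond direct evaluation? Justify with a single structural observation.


Verdict: no special technique — the expression is continuous at the evaluation point — substitute directly; no indeterminate form appears.


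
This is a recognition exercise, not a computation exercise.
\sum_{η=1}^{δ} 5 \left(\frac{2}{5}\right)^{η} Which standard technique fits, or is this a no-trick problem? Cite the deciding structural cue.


Best approach: the geometric series formula — each summand is the previous one scaled by \frac{2}{5}; that constant multiplier is itself the geometric structure.


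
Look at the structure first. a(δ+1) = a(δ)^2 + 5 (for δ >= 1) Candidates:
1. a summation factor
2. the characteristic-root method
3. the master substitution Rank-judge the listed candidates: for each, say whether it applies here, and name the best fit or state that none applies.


Method: no special technique — the recurrence is nonlinear in the sequence values; study it directly, no linear machinery applies.
- a summation factor: the recursion is nonlinear — outside the first-order linear family a summation factor addresses.
- the characteristic-root method — nonlinearity rules out exponential-mode superposition from the start.
- the master substitution: no fixed divisor shrinks the index between calls.


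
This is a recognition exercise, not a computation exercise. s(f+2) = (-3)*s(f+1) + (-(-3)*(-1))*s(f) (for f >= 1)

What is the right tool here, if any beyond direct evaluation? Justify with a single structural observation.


Technique: the characteristic-root method — constant coefficients and linearity mean the ansatz r^f reduces it to solving the characteristic polynomial.


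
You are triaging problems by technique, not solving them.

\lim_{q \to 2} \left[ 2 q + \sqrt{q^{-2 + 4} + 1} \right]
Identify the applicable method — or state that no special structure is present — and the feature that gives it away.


Technique: no special technique — no denominator vanishes and nothing blows up at 2: direct substitution is the whole computation.


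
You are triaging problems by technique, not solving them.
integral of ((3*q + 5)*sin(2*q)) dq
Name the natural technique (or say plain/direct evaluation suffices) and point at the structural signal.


Verdict: integration by parts — a polynomial factor 3*q + 5 multiplies sin(2*q); differentiating 3*q + 5 lowers its degree while sin(2*q) integrates cleanly, so parts wins.


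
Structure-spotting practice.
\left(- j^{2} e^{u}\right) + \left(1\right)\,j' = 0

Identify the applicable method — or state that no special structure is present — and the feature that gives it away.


Technique: separation of variables — one side of the product carries the independent variable, the other the unknown — the textbook separation shape.


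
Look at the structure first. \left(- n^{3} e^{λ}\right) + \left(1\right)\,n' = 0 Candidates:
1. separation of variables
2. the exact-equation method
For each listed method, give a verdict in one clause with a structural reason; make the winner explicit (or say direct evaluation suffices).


Method: separation of variables — solved for the derivative, the right side splits multiplicatively into a function of each variable alone — divide and integrate each side.
- separation of variables: yes, a natural case for it.
- the exact-equation method: exactness fails on the nose — the mixed partials do not match.


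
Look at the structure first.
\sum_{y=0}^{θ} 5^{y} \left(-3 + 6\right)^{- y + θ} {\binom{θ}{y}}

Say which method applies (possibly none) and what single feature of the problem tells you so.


Verdict: the binomial theorem — the binomial coefficients weight matched powers of 5 and (-3 + 6), which is exactly the expansion of a binomial power.


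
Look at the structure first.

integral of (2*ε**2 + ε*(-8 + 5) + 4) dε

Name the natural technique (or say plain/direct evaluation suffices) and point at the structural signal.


Verdict: no special technique — a term-by-term power-rule job in ε; no substitution or rearrangement earns its keep here.


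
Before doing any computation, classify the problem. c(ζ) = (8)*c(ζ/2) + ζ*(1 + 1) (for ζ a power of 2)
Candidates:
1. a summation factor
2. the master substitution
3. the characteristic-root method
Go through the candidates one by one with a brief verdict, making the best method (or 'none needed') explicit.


Verdict: the master substitution — the argument shrinks by the factor 2, so measure the index on a logarithmic scale and the recursion becomes a shift.
- a summation factor — a divided-index call is outside the fixed-shift first-order family a summation factor normalizes.
- the master substitution — yes, a natural case for it.
- the characteristic-root method: the recursion divides its index rather than shifting it — outside the constant-shift family the root method covers.


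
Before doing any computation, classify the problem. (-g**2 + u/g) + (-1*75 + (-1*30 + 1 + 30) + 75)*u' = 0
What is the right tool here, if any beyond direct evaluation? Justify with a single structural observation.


Verdict: a linear integrating factor — the unknown enters only to the first power against a nonzero forcing term — the integrating-factor template applies directly.


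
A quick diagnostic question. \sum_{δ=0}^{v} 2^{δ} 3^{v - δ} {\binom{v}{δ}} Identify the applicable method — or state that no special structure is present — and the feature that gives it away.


Diagnosis: the binomial theorem — binomial coefficients against complementary powers of 2 and 3: recognize the binomial expansion and resum.


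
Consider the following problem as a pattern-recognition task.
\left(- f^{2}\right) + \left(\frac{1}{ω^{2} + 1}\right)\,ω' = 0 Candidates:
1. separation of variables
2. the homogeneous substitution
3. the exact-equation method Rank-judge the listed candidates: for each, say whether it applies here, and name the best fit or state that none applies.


Diagnosis: separation of variables — solved for the derivative, the right side factors as f^{2} times ω^{2} + 1 — all f-dependence separates from all ω-dependence.
- separation of variables: a fit — the right tool for this form.
- the homogeneous substitution: the ratio substitution does not collapse this equation.
- the exact-equation method — with no real cross-dependence between the variables, the exact-equation machinery is a detour rather than the natural reading.


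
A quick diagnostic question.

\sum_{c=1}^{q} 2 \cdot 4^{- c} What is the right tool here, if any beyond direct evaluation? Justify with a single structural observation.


Method: the geometric series formula — consecutive terms stand in a fixed index-free ratio — the geometric sum formula closes it.


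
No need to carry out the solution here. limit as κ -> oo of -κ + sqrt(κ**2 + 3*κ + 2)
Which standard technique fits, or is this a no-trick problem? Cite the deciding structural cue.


Best approach: conjugate multiplication — the ∞ − ∞ radical form is the exact trigger for the conjugate maneuver.


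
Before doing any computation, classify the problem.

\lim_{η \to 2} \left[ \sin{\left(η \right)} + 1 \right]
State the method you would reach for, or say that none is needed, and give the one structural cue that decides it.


Best approach: no special technique — no denominator vanishes and nothing blows up at 2: direct substitution is the whole computation.


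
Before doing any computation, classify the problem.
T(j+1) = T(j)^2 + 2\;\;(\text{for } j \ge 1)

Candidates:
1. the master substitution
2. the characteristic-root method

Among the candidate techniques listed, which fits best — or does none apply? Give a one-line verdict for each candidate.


Best approach: no special technique — the new term depends nonlinearly on the old ones, which disqualifies every superposition-based technique.
- the master substitution: this is shift-type recursion, outside the divide-and-conquer template.
- the characteristic-root method: nonlinearity rules out exponential-mode superposition from the start.


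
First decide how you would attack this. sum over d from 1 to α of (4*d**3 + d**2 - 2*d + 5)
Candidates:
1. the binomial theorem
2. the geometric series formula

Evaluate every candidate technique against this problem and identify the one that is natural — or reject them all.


Verdict: no special technique — Faulhaber territory: sum each constant-multiple power of d with its closed-form formula, no trick required.
- the binomial theorem — there is no pair of bases whose matched powers would reassemble into a single binomial power.
- the geometric series formula: there is no constant term-to-term ratio.


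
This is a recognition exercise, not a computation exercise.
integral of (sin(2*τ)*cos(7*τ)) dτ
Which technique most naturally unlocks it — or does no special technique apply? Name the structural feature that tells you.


Verdict: a trigonometric identity — split sin(2*τ)*cos(7*τ) with the angle-addition identities: the resulting sum integrates term by term.


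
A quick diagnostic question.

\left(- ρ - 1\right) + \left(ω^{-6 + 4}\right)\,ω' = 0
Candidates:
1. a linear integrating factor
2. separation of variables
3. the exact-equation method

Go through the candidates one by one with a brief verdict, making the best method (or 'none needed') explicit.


Best approach: separation of variables — separating collects all ω-dependence with the derivative and leaves all ρ-dependence opposite: variables separate.
- a linear integrating factor: the unknown enters nonlinearly (through a power, a denominator, or a transcendental function), which the linear integrating-factor recipe cannot absorb as-is — any repair would come from a preliminary substitution, not the factor.
- separation of variables: applicable, and directly so.
- the exact-equation method — with no real cross-dependence between the variables, the exact-equation machinery is a detour rather than the natural reading.


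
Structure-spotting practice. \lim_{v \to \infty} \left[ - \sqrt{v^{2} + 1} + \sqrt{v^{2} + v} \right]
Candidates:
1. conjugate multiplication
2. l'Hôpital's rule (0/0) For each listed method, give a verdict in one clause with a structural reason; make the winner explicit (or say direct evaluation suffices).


Verdict: conjugate multiplication — both pieces blow up but their difference is finite; the conjugate trick rationalizes \sqrt{v^{2} + v} - \sqrt{v^{2} + 1}.
- conjugate multiplication: applies; the problem has the shape this method handles.
- l'Hôpital's rule (0/0): substitution produces ∞ − ∞ rather than a vanishing quotient; the rule needs a 0/0 ratio to act on.


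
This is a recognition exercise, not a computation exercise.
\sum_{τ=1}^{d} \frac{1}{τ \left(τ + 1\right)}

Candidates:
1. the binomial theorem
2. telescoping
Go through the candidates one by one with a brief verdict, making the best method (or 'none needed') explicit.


Technique: telescoping — \frac{1}{τ \left(τ + 1\right)} hides a difference of shifted reciprocals — decompose it and the middle of the sum vanishes.
- the binomial theorem: no binomial coefficients pair with matched powers.
- telescoping — a fit — the right tool for this form.


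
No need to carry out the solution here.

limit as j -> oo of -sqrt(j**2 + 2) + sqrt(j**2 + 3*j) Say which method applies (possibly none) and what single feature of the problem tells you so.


Diagnosis: conjugate multiplication — turning the difference into a conjugate-rationalized ratio makes the limit readable.


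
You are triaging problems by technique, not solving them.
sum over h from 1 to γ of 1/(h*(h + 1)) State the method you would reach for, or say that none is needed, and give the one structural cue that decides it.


Best approach: telescoping — 1/(h*(h + 1)) decomposes into shift-paired simple fractions; the series telescopes to finitely many boundary pieces.


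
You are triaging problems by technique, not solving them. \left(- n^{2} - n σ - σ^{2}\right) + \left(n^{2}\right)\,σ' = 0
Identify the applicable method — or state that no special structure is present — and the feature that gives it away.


Verdict: the homogeneous substitution — solved for the derivative, the right side is unchanged under scaling n and σ together — it depends only on the ratio σ/n, so substitute a single ratio variable.


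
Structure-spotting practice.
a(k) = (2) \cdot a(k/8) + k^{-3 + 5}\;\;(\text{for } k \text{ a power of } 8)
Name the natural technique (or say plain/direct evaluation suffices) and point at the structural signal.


Technique: the master substitution — the argument shrinks by the factor 8, so measure the index on a logarithmic scale and the recursion becomes a shift.


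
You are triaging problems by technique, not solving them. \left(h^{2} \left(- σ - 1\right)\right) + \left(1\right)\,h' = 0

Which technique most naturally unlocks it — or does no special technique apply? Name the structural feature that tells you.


Best approach: separation of variables — all dependence on the two variables factors apart, the defining separable shape.


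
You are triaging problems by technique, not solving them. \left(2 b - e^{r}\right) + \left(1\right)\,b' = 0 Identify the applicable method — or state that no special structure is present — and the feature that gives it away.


Method: a linear integrating factor — arrange it as b' + 2·b = (the forcing term) and the integrating factor does the rest.
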